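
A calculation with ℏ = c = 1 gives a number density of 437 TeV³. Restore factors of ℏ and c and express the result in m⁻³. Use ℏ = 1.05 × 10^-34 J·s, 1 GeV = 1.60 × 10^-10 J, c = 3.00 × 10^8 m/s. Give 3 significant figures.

5.73 × 10^58 m⁻³

Number density is [L]⁻³ = [E]³/(ℏc)³.
1 GeV³ → 1/(ℏc)³ × (1 GeV in J)³ = 1.31 × 10^47 m⁻³.
Convert the energy scale: 437 TeV³ = 4.37 × 10^11 GeV³.
Result: 4.37 × 10^11 × 1.31 × 10^47 = 5.73 × 10^58 m⁻³.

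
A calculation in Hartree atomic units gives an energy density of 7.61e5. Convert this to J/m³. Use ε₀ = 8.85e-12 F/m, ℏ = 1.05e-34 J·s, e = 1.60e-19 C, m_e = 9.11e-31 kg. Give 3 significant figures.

2.29e19 J/m³

One atomic unit of energy density: u_au = E_h/a₀³ = m_e⁴e¹⁰/((4πε₀)⁵ℏ⁸) = 3.01e13 J/m³.
7.61e5 × 3.01e13 J/m³ = 2.29e19 J/m³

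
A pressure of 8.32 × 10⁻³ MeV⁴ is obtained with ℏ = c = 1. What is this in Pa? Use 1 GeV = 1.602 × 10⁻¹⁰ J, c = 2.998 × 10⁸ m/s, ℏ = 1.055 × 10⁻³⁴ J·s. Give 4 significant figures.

Pressure is [E]/[L]³ = [E]⁴/(ℏc)³.
1 GeV⁴ → 1/(ℏc)³ × (1 GeV in J)⁴ = 2.082 × 10³⁷ Pa.
Convert the energy scale: 8.32 × 10⁻³ MeV⁴ = 8.32 × 10⁻¹⁵ GeV⁴.
Result: 8.32 × 10⁻¹⁵ × 2.082 × 10³⁷ = 1.732 × 10²³ Pa.

1.732 × 10²³ Pa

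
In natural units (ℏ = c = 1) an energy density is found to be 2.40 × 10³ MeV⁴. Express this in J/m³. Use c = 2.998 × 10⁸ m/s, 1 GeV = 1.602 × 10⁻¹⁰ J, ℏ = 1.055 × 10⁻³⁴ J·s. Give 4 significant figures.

4.996 × 10²⁸ J/m³

[E]/[L]³ = [E]⁴/(ℏc)³; restore (ℏc)⁻³.
1 GeV⁴ → 1/(ℏc)³ × (1 GeV in J)⁴ = 2.082 × 10³⁷ J/m³.
Convert the energy scale: 2.40 × 10³ MeV⁴ = 2.40 × 10⁻⁹ GeV⁴.
Result: 2.40 × 10⁻⁹ × 2.082 × 10³⁷ = 4.996 × 10²⁸ J/m³.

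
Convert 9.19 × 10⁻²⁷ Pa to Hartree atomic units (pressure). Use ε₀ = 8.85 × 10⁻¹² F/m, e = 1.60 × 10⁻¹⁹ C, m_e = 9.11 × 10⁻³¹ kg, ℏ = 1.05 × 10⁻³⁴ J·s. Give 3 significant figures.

atomic unit of pressure: P_au = E_h/a₀³ = m_e⁴e¹⁰/((4πε₀)⁵ℏ⁸) = 3.01 × 10¹³ Pa.
9.19 × 10⁻²⁷ / 3.01 × 10¹³ = 3.05 × 10⁻⁴⁰

3.05 × 10⁻⁴⁰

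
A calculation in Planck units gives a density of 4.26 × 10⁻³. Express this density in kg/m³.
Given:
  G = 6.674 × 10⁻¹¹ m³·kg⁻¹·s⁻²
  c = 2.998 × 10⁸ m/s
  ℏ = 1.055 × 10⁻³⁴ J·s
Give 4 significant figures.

One Planck density: ρ_P = c⁵/(ℏG²) = 5.154 × 10⁹⁶ kg/m³.
4.26 × 10⁻³ × 5.154 × 10⁹⁶ kg/m³ = 2.196 × 10⁹⁴ kg/m³

2.196 × 10⁹⁴ kg/m³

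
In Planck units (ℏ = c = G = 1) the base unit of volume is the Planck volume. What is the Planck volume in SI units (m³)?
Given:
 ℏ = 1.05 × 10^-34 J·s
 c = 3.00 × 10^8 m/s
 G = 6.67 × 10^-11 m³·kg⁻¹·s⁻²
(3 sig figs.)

V_P = (ℏG/c³)^(3/2)
  = √(1.75 × 10^-209)
  = 4.18 × 10^-105 m³

4.18 × 10^-105 m³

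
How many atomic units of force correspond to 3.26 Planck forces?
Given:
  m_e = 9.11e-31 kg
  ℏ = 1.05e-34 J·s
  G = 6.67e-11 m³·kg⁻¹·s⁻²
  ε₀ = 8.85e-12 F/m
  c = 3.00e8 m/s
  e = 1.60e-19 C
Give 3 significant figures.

Planck force: F_P = c⁴/G = 1.21e44 N
atomic unit of force: F_au = E_h/a₀ = m_e²e⁶/((4πε₀)³ℏ⁴) = 8.33e-8 N
3.26 × 1.21e44 / 8.33e-8 = 4.75e51

4.75e51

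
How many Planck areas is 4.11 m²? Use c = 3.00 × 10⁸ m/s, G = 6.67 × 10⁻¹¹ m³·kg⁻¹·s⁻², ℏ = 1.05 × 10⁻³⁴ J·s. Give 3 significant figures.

1.58 × 10⁷⁰

Planck area: A_P = ℏG/c³ = 2.59 × 10⁻⁷⁰ m².
4.11 / 2.59 × 10⁻⁷⁰ = 1.58 × 10⁷⁰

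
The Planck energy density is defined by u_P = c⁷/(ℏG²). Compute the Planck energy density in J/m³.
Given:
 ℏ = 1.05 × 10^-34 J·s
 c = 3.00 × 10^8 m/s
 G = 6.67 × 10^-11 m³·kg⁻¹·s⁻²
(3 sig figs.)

4.68 × 10^113 J/m³

u_P = c⁷/(ℏG²)
  = 2.19 × 10^59 / 4.67 × 10^-55
  = 4.68 × 10^113 J/m³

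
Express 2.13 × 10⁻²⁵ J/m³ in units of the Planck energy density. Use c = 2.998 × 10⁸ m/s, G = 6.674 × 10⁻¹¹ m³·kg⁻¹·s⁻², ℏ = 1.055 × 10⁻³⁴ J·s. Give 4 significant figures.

4.598 × 10⁻¹³⁹

Planck energy density: u_P = c⁷/(ℏG²) = 4.632 × 10¹¹³ J/m³.
2.13 × 10⁻²⁵ / 4.632 × 10¹¹³ = 4.598 × 10⁻¹³⁹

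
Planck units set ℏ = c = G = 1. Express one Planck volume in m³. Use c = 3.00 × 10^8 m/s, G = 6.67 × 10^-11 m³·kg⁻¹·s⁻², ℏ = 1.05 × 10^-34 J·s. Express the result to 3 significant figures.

4.18 × 10^-105 m³

The unique combination of the constants set to 1 with dimensions of volume is V_P = (ℏG/c³)^(3/2).
  = √(1.75 × 10^-209)
  = 4.18 × 10^-105 m³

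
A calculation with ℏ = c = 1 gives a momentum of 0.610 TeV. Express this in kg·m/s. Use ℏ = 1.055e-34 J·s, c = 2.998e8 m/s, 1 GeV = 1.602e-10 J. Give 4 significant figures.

Momentum is [E]/c; divide by c.
1 GeV → 1/c × (1 GeV in J) = 5.344e-19 kg·m/s.
Convert the energy scale: 0.610 TeV = 610 GeV.
Result: 610 × 5.344e-19 = 3.260e-16 kg·m/s.

3.260e-16 kg·m/s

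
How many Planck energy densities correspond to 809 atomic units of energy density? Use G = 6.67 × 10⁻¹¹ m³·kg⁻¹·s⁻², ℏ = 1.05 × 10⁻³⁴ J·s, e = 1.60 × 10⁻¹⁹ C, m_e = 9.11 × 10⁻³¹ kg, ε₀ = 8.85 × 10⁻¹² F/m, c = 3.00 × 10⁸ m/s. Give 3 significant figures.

5.21 × 10⁻⁹⁸

atomic unit of energy density: u_au = E_h/a₀³ = m_e⁴e¹⁰/((4πε₀)⁵ℏ⁸) = 3.01 × 10¹³ J/m³
Planck energy density: u_P = c⁷/(ℏG²) = 4.68 × 10¹¹³ J/m³
809 × 3.01 × 10¹³ / 4.68 × 10¹¹³ = 5.21 × 10⁻⁹⁸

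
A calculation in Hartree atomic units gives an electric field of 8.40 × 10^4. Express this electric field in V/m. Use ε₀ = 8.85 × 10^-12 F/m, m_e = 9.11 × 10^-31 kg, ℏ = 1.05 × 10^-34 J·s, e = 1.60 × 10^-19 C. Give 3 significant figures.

4.37 × 10^16 V/m

One atomic unit of electric field: E_au = E_h/(e a₀) = m_e²e⁵/((4πε₀)³ℏ⁴) = 5.20 × 10^11 V/m.
8.40 × 10^4 × 5.20 × 10^11 V/m = 4.37 × 10^16 V/m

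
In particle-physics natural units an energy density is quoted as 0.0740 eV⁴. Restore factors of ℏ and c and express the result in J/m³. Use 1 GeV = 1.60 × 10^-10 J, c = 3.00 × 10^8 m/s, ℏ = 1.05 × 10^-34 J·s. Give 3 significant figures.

[E]/[L]³ = [E]⁴/(ℏc)³; restore (ℏc)⁻³.
1 GeV⁴ → 1/(ℏc)³ × (1 GeV in J)⁴ = 2.10 × 10^37 J/m³.
Convert the energy scale: 0.0740 eV⁴ = 7.40 × 10^-38 GeV⁴.
Result: 7.40 × 10^-38 × 2.10 × 10^37 = 1.55 J/m³.

1.55 J/m³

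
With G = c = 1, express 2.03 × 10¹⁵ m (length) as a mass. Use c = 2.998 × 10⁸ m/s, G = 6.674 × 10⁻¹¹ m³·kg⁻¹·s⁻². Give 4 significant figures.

2.734 × 10⁴² kg

Length → mass via c²/G.
2.03 × 10¹⁵ m × (c²/G) = 2.734 × 10⁴² kg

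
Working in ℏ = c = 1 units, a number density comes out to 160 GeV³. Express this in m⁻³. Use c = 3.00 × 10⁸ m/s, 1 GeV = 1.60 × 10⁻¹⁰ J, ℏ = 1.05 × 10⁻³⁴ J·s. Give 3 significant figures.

Number density is [L]⁻³ = [E]³/(ℏc)³.
1 GeV³ → 1/(ℏc)³ × (1 GeV in J)³ = 1.31 × 10⁴⁷ m⁻³.
Result: 160 × 1.31 × 10⁴⁷ = 2.10 × 10⁴⁹ m⁻³.

2.10 × 10⁴⁹ m⁻³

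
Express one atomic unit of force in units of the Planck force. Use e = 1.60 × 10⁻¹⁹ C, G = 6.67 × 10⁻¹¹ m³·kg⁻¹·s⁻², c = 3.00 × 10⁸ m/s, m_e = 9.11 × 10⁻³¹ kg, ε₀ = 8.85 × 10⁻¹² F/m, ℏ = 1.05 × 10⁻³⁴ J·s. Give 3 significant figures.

atomic unit of force: F_au = E_h/a₀ = m_e²e⁶/((4πε₀)³ℏ⁴) = 8.33 × 10⁻⁸ N
Planck force: F_P = c⁴/G = 1.21 × 10⁴⁴ N
ratio = 8.33 × 10⁻⁸ / 1.21 × 10⁴⁴ = 6.86 × 10⁻⁵²

6.86 × 10⁻⁵²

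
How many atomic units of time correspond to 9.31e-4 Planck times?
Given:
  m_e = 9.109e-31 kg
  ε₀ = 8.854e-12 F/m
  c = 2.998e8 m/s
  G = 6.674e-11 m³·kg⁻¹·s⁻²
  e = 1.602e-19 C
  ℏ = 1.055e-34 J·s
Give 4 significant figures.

Planck time: t_P = √(ℏG/c⁵) = 5.392e-44 s
atomic unit of time: τ_au = (4πε₀)²ℏ³/(m_e e⁴) = 2.423e-17 s
9.31e-4 × 5.392e-44 / 2.423e-17 = 2.072e-30

2.072e-30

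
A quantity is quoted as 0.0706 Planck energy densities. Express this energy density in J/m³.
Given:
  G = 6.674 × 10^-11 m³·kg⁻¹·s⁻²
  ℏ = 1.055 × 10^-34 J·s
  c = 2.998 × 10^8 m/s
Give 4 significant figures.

One Planck energy density: u_P = c⁷/(ℏG²) = 4.632 × 10^113 J/m³.
0.0706 × 4.632 × 10^113 J/m³ = 3.270 × 10^112 J/m³

3.270 × 10^112 J/m³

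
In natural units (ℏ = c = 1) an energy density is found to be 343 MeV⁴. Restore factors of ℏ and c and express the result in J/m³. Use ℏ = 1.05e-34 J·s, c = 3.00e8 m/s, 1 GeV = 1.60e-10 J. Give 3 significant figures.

7.19e27 J/m³

[E]/[L]³ = [E]⁴/(ℏc)³; restore (ℏc)⁻³.
1 GeV⁴ → 1/(ℏc)³ × (1 GeV in J)⁴ = 2.10e37 J/m³.
Convert the energy scale: 343 MeV⁴ = 3.43e-10 GeV⁴.
Result: 3.43e-10 × 2.10e37 = 7.19e27 J/m³.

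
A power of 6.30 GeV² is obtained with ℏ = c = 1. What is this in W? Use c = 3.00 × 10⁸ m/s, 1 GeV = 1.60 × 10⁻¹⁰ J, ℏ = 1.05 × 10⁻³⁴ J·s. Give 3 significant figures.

Power is [E]/[T] = [E]²/ℏ.
1 GeV² → 1/ℏ × (1 GeV in J)² = 2.44 × 10¹⁴ W.
Result: 6.30 × 2.44 × 10¹⁴ = 1.54 × 10¹⁵ W.

1.54 × 10¹⁵ W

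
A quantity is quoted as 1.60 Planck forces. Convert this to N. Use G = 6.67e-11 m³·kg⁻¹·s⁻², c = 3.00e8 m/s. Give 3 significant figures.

One Planck force: F_P = c⁴/G = 1.21e44 N.
1.60 × 1.21e44 N = 1.94e44 N

1.94e44 N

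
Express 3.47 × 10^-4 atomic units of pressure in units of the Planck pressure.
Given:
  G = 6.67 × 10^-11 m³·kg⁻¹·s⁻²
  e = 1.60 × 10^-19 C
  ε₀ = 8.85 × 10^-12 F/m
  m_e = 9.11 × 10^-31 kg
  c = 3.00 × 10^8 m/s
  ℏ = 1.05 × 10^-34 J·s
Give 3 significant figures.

2.23 × 10^-104

atomic unit of pressure: P_au = E_h/a₀³ = m_e⁴e¹⁰/((4πε₀)⁵ℏ⁸) = 3.01 × 10^13 Pa
Planck pressure: p_P = c⁷/(ℏG²) = 4.68 × 10^113 Pa
3.47 × 10^-4 × 3.01 × 10^13 / 4.68 × 10^113 = 2.23 × 10^-104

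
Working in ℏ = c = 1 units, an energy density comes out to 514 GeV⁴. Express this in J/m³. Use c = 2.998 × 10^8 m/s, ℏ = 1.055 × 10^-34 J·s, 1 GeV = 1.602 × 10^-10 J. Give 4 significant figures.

1.070 × 10^40 J/m³

[E]/[L]³ = [E]⁴/(ℏc)³; restore (ℏc)⁻³.
1 GeV⁴ → 1/(ℏc)³ × (1 GeV in J)⁴ = 2.082 × 10^37 J/m³.
Result: 514 × 2.082 × 10^37 = 1.070 × 10^40 J/m³.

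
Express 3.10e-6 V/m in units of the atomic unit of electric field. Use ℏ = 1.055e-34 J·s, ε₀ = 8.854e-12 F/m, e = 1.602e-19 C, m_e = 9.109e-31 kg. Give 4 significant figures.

6.042e-18

atomic unit of electric field: E_au = E_h/(e a₀) = m_e²e⁵/((4πε₀)³ℏ⁴) = 5.131e11 V/m.
3.10e-6 / 5.131e11 = 6.042e-18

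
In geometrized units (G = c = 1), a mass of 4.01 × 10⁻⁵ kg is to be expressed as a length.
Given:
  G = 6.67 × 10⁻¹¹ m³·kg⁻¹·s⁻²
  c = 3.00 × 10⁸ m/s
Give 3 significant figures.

2.97 × 10⁻³² m

In G = c = 1 units mass has dimensions of length; the conversion factor is G/c².
4.01 × 10⁻⁵ kg × (G/c²) = 2.97 × 10⁻³² m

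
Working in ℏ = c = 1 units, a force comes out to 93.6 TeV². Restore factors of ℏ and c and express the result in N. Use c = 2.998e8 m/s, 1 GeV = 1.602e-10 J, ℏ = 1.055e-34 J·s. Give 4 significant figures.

Force is [E]/[L] = [E]²/(ℏc); restore (ℏc)⁻¹.
1 GeV² → 1/(ℏc) × (1 GeV in J)² = 8.114e5 N.
Convert the energy scale: 93.6 TeV² = 9.36e7 GeV².
Result: 9.36e7 × 8.114e5 = 7.595e13 N.

7.595e13 N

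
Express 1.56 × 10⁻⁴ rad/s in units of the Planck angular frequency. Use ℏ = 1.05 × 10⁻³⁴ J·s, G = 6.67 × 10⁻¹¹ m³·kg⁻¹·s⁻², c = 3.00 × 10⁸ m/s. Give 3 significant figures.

8.37 × 10⁻⁴⁸

Planck angular frequency: ω_P = √(c⁵/(ℏG)) = 1.86 × 10⁴³ rad/s.
1.56 × 10⁻⁴ / 1.86 × 10⁴³ = 8.37 × 10⁻⁴⁸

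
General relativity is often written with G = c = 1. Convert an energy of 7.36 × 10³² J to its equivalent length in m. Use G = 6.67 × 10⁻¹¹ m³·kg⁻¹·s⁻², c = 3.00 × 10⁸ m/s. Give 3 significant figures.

6.06 × 10⁻¹² m

Energy → length via G/c⁴.
7.36 × 10³² J × (G/c⁴) = 6.06 × 10⁻¹² m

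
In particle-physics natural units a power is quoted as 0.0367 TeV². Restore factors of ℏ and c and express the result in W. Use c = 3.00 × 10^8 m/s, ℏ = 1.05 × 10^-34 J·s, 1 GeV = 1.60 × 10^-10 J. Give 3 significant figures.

Power is [E]/[T] = [E]²/ℏ.
1 GeV² → 1/ℏ × (1 GeV in J)² = 2.44 × 10^14 W.
Convert the energy scale: 0.0367 TeV² = 3.67 × 10^4 GeV².
Result: 3.67 × 10^4 × 2.44 × 10^14 = 8.95 × 10^18 W.

8.95 × 10^18 W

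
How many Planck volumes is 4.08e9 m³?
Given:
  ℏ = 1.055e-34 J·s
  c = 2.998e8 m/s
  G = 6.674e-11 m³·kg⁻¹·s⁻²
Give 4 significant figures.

9.659e113

Planck volume: V_P = (ℏG/c³)^(3/2) = 4.224e-105 m³.
4.08e9 / 4.224e-105 = 9.659e113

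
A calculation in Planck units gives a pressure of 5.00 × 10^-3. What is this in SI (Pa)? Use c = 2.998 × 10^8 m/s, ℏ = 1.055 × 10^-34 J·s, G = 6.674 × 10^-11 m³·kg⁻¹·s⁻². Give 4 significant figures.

One Planck pressure: p_P = c⁷/(ℏG²) = 4.632 × 10^113 Pa.
5.00 × 10^-3 × 4.632 × 10^113 Pa = 2.316 × 10^111 Pa

2.316 × 10^111 Pa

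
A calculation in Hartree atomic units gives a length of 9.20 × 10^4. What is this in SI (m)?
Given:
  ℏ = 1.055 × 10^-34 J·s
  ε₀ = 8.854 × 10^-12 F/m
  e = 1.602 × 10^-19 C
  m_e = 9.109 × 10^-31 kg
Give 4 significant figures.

One Bohr radius: a₀ = 4πε₀ℏ²/(m_e e²) = 5.297 × 10^-11 m.
9.20 × 10^4 × 5.297 × 10^-11 m = 4.874 × 10^-6 m

4.874 × 10^-6 m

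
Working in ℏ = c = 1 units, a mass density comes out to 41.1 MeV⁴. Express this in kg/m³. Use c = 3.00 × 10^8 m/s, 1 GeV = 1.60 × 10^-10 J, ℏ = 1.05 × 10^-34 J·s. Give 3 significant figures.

9.58 × 10^9 kg/m³

Mass density is [E]/(c²[L]³) = [E]⁴/(ℏ³c⁵).
1 GeV⁴ → 1/(ℏ³c⁵) × (1 GeV in J)⁴ = 2.33 × 10^20 kg/m³.
Convert the energy scale: 41.1 MeV⁴ = 4.11 × 10^-11 GeV⁴.
Result: 4.11 × 10^-11 × 2.33 × 10^20 = 9.58 × 10^9 kg/m³.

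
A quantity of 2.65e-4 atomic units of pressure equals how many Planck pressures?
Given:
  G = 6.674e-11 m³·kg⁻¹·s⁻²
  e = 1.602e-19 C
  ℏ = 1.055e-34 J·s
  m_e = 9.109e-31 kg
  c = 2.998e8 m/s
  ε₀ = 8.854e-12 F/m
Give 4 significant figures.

1.676e-104

atomic unit of pressure: P_au = E_h/a₀³ = m_e⁴e¹⁰/((4πε₀)⁵ℏ⁸) = 2.929e13 Pa
Planck pressure: p_P = c⁷/(ℏG²) = 4.632e113 Pa
2.65e-4 × 2.929e13 / 4.632e113 = 1.676e-104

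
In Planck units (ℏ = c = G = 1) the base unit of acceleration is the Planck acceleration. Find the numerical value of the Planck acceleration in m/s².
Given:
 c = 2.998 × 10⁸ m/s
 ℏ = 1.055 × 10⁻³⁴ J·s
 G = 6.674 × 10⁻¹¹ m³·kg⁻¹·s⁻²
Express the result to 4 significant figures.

a_P = √(c⁷/(ℏG))
  = √(3.092 × 10¹⁰³)
  = 5.560 × 10⁵¹ m/s²

5.560 × 10⁵¹ m/s²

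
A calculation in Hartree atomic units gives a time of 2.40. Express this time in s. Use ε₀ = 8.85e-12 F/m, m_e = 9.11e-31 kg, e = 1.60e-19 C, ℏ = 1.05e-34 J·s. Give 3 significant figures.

5.76e-17 s

One atomic unit of time: τ_au = (4πε₀)²ℏ³/(m_e e⁴) = 2.40e-17 s.
2.40 × 2.40e-17 s = 5.76e-17 s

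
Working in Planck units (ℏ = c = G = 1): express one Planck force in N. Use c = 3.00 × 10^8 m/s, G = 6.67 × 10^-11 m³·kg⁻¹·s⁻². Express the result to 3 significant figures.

Dimensional analysis gives F_P = c⁴/G.
  = 8.10 × 10^33 / 6.67 × 10^-11
  = 1.21 × 10^44 N

1.21 × 10^44 N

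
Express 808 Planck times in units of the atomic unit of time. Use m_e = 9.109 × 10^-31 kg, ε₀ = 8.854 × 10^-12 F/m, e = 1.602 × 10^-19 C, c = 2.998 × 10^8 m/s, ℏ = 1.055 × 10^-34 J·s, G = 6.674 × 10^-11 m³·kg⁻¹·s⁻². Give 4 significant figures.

Planck time: t_P = √(ℏG/c⁵) = 5.392 × 10^-44 s
atomic unit of time: τ_au = (4πε₀)²ℏ³/(m_e e⁴) = 2.423 × 10^-17 s
808 × 5.392 × 10^-44 / 2.423 × 10^-17 = 1.798 × 10^-24

1.798 × 10^-24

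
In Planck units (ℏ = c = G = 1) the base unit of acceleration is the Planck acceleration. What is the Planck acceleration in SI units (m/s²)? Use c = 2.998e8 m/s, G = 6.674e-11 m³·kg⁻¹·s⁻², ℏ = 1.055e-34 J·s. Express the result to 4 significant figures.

a_P = √(c⁷/(ℏG))
  = √(3.092e103)
  = 5.560e51 m/s²

5.560e51 m/s²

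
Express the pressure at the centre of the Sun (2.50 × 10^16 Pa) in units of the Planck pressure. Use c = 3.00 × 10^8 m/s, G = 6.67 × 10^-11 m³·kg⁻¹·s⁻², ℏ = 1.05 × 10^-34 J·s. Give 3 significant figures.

Planck pressure: p_P = c⁷/(ℏG²) = 4.68 × 10^113 Pa.
2.50 × 10^16 / 4.68 × 10^113 = 5.34 × 10^-98

5.34 × 10^-98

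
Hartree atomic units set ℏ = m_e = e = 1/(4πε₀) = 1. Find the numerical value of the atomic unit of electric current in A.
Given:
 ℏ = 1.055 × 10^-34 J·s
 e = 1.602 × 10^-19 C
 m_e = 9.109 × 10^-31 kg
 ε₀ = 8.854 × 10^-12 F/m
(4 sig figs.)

The unique combination of the constants set to 1 with dimensions of current is I_au = e E_h/ℏ = m_e e⁵/((4πε₀)²ℏ³).
E_h = 4.354 × 10^-18 J
e·E_h/ℏ = 6.612 × 10^-3 A

6.612 × 10^-3 A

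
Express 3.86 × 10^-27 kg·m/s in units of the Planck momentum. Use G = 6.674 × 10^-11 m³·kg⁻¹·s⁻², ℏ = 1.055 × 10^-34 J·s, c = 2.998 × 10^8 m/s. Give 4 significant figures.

5.914 × 10^-28

Planck momentum: p_P = √(ℏc³/G) = 6.527 kg·m/s.
3.86 × 10^-27 / 6.527 = 5.914 × 10^-28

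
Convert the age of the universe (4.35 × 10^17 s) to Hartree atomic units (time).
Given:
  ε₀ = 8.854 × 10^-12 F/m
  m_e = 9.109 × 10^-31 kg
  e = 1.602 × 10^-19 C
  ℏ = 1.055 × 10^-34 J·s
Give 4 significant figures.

1.795 × 10^34

atomic unit of time: τ_au = (4πε₀)²ℏ³/(m_e e⁴) = 2.423 × 10^-17 s.
4.35 × 10^17 / 2.423 × 10^-17 = 1.795 × 10^34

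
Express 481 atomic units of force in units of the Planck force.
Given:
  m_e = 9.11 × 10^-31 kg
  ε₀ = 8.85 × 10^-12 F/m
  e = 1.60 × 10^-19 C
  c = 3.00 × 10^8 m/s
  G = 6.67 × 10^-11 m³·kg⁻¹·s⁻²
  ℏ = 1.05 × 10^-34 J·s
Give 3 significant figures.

3.30 × 10^-49

atomic unit of force: F_au = E_h/a₀ = m_e²e⁶/((4πε₀)³ℏ⁴) = 8.33 × 10^-8 N
Planck force: F_P = c⁴/G = 1.21 × 10^44 N
481 × 8.33 × 10^-8 / 1.21 × 10^44 = 3.30 × 10^-49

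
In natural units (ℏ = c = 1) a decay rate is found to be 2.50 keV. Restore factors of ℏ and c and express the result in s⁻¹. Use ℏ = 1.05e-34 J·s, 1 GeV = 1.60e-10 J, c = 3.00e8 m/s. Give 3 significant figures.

3.81e18 s⁻¹

A rate is [E]/ℏ; divide by ℏ.
1 GeV → 1/ℏ × (1 GeV in J) = 1.52e24 s⁻¹.
Convert the energy scale: 2.50 keV = 2.50e-6 GeV.
Result: 2.50e-6 × 1.52e24 = 3.81e18 s⁻¹.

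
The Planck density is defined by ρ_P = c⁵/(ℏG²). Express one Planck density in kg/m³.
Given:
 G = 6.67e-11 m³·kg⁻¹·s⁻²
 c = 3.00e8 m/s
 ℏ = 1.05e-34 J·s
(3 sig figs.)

ρ_P = c⁵/(ℏG²)
  = 2.43e42 / 4.67e-55
  = 5.20e96 kg/m³

5.20e96 kg/m³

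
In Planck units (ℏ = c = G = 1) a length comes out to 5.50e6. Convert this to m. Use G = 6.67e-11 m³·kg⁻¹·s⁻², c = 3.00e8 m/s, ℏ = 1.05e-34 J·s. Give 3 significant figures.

8.86e-29 m

One Planck length: ℓ_P = √(ℏG/c³) = 1.61e-35 m.
5.50e6 × 1.61e-35 m = 8.86e-29 m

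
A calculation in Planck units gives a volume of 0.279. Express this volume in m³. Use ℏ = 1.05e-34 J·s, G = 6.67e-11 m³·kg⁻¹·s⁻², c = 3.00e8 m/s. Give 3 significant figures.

1.17e-105 m³

One Planck volume: V_P = (ℏG/c³)^(3/2) = 4.18e-105 m³.
0.279 × 4.18e-105 m³ = 1.17e-105 m³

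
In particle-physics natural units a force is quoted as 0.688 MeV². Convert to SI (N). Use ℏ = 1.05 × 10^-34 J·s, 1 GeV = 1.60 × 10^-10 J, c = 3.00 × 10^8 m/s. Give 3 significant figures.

0.559 N

Force is [E]/[L] = [E]²/(ℏc); restore (ℏc)⁻¹.
1 GeV² → 1/(ℏc) × (1 GeV in J)² = 8.13 × 10^5 N.
Convert the energy scale: 0.688 MeV² = 6.88 × 10^-7 GeV².
Result: 6.88 × 10^-7 × 8.13 × 10^5 = 0.559 N.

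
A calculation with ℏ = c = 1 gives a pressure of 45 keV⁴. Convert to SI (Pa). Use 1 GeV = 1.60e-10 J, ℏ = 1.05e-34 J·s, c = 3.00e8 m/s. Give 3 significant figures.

Pressure is [E]/[L]³ = [E]⁴/(ℏc)³.
1 GeV⁴ → 1/(ℏc)³ × (1 GeV in J)⁴ = 2.10e37 Pa.
Convert the energy scale: 45 keV⁴ = 4.50e-23 GeV⁴.
Result: 4.50e-23 × 2.10e37 = 9.44e14 Pa.

9.44e14 Pa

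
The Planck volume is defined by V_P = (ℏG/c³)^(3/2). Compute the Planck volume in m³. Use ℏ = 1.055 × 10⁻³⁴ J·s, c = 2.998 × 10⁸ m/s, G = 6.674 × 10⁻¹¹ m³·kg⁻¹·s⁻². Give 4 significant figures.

4.224 × 10⁻¹⁰⁵ m³

V_P = (ℏG/c³)^(3/2)
  = √(1.784 × 10⁻²⁰⁹)
  = 4.224 × 10⁻¹⁰⁵ m³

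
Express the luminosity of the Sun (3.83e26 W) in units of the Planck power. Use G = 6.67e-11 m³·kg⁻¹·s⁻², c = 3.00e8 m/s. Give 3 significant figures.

1.05e-26

Planck power: P_P = c⁵/G = 3.64e52 W.
3.83e26 / 3.64e52 = 1.05e-26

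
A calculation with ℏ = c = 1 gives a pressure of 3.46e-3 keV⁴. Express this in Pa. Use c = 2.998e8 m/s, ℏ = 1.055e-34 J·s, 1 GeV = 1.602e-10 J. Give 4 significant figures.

7.202e10 Pa

Pressure is [E]/[L]³ = [E]⁴/(ℏc)³.
1 GeV⁴ → 1/(ℏc)³ × (1 GeV in J)⁴ = 2.082e37 Pa.
Convert the energy scale: 3.46e-3 keV⁴ = 3.46e-27 GeV⁴.
Result: 3.46e-27 × 2.082e37 = 7.202e10 Pa.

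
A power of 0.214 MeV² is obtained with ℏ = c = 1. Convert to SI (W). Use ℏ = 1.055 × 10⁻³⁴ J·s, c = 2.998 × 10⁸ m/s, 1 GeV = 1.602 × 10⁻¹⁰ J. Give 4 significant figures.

Power is [E]/[T] = [E]²/ℏ.
1 GeV² → 1/ℏ × (1 GeV in J)² = 2.433 × 10¹⁴ W.
Convert the energy scale: 0.214 MeV² = 2.14 × 10⁻⁷ GeV².
Result: 2.14 × 10⁻⁷ × 2.433 × 10¹⁴ = 5.206 × 10⁷ W.

5.206 × 10⁷ W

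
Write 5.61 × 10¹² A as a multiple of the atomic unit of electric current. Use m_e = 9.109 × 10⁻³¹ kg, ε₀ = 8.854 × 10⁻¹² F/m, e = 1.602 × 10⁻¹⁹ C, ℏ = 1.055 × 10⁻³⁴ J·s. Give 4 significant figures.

atomic unit of electric current: I_au = e E_h/ℏ = m_e e⁵/((4πε₀)²ℏ³) = 6.612 × 10⁻³ A.
5.61 × 10¹² / 6.612 × 10⁻³ = 8.485 × 10¹⁴

8.485 × 10¹⁴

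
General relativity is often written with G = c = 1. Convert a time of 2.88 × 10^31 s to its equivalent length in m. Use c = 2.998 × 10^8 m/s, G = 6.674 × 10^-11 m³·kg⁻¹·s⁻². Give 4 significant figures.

8.634 × 10^39 m

Time → length via c.
2.88 × 10^31 s × (c) = 8.634 × 10^39 m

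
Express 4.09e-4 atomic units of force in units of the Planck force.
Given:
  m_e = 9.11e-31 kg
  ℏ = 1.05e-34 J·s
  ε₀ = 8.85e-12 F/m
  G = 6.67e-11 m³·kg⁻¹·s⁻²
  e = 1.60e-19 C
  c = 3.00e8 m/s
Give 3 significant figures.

2.80e-55

atomic unit of force: F_au = E_h/a₀ = m_e²e⁶/((4πε₀)³ℏ⁴) = 8.33e-8 N
Planck force: F_P = c⁴/G = 1.21e44 N
4.09e-4 × 8.33e-8 / 1.21e44 = 2.80e-55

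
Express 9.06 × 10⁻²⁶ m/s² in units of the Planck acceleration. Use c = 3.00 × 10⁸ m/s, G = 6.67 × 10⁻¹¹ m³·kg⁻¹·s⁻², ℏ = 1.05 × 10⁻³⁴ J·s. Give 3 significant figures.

Planck acceleration: a_P = √(c⁷/(ℏG)) = 5.59 × 10⁵¹ m/s².
9.06 × 10⁻²⁶ / 5.59 × 10⁵¹ = 1.62 × 10⁻⁷⁷

1.62 × 10⁻⁷⁷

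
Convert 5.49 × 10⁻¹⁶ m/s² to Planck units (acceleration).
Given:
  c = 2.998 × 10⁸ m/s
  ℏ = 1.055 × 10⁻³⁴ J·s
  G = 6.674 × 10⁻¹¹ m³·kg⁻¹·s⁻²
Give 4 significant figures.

9.874 × 10⁻⁶⁸

Planck acceleration: a_P = √(c⁷/(ℏG)) = 5.560 × 10⁵¹ m/s².
5.49 × 10⁻¹⁶ / 5.560 × 10⁵¹ = 9.874 × 10⁻⁶⁸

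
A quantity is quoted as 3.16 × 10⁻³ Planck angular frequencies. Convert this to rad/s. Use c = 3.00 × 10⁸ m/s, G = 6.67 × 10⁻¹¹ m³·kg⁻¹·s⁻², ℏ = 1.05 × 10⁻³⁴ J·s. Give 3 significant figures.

5.89 × 10⁴⁰ rad/s

One Planck angular frequency: ω_P = √(c⁵/(ℏG)) = 1.86 × 10⁴³ rad/s.
3.16 × 10⁻³ × 1.86 × 10⁴³ rad/s = 5.89 × 10⁴⁰ rad/s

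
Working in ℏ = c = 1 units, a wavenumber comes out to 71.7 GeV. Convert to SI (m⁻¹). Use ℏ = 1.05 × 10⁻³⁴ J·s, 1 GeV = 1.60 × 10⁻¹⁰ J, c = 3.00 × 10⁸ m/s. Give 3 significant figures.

Inverse length is [E]/(ℏc).
1 GeV → 1/(ℏc) × (1 GeV in J) = 5.08 × 10¹⁵ m⁻¹.
Result: 71.7 × 5.08 × 10¹⁵ = 3.64 × 10¹⁷ m⁻¹.

3.64 × 10¹⁷ m⁻¹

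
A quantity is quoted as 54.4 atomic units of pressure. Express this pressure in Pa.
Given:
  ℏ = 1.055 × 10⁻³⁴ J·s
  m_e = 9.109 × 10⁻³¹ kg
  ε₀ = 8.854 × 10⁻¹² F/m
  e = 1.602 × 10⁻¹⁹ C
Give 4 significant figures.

One atomic unit of pressure: P_au = E_h/a₀³ = m_e⁴e¹⁰/((4πε₀)⁵ℏ⁸) = 2.929 × 10¹³ Pa.
54.4 × 2.929 × 10¹³ Pa = 1.593 × 10¹⁵ Pa

1.593 × 10¹⁵ Pa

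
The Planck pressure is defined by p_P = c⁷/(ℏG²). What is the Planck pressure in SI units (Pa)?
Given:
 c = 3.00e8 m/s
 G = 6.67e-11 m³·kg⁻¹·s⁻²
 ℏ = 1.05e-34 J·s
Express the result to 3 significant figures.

p_P = c⁷/(ℏG²)
  = 2.19e59 / 4.67e-55
  = 4.68e113 Pa

4.68e113 Pa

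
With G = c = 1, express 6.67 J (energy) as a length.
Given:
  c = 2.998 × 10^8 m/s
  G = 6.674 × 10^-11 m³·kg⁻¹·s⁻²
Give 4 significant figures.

5.510 × 10^-44 m

Energy → length via G/c⁴.
6.67 J × (G/c⁴) = 5.510 × 10^-44 m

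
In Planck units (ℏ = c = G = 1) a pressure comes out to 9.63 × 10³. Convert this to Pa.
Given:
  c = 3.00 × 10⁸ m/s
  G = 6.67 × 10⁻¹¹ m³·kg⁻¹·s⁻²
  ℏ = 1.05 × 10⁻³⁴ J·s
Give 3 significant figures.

One Planck pressure: p_P = c⁷/(ℏG²) = 4.68 × 10¹¹³ Pa.
9.63 × 10³ × 4.68 × 10¹¹³ Pa = 4.51 × 10¹¹⁷ Pa

4.51 × 10¹¹⁷ Pa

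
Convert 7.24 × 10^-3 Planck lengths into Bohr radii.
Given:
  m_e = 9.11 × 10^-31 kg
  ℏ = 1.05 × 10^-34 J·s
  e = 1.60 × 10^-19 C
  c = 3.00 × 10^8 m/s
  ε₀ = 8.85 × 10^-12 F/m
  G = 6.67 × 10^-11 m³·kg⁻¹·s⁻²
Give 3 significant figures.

Planck length: ℓ_P = √(ℏG/c³) = 1.61 × 10^-35 m
Bohr radius: a₀ = 4πε₀ℏ²/(m_e e²) = 5.26 × 10^-11 m
7.24 × 10^-3 × 1.61 × 10^-35 / 5.26 × 10^-11 = 2.22 × 10^-27

2.22 × 10^-27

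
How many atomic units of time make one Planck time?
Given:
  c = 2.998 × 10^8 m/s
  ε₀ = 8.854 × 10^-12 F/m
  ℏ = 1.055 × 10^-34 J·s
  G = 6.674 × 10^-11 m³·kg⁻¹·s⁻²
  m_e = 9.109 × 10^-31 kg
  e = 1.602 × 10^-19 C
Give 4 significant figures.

2.225 × 10^-27

Planck time: t_P = √(ℏG/c⁵) = 5.392 × 10^-44 s
atomic unit of time: τ_au = (4πε₀)²ℏ³/(m_e e⁴) = 2.423 × 10^-17 s
ratio = 5.392 × 10^-44 / 2.423 × 10^-17 = 2.225 × 10^-27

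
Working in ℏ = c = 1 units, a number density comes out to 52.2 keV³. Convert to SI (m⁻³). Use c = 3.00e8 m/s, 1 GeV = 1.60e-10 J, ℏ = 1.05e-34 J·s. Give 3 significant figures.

6.84e30 m⁻³

Number density is [L]⁻³ = [E]³/(ℏc)³.
1 GeV³ → 1/(ℏc)³ × (1 GeV in J)³ = 1.31e47 m⁻³.
Convert the energy scale: 52.2 keV³ = 5.22e-17 GeV³.
Result: 5.22e-17 × 1.31e47 = 6.84e30 m⁻³.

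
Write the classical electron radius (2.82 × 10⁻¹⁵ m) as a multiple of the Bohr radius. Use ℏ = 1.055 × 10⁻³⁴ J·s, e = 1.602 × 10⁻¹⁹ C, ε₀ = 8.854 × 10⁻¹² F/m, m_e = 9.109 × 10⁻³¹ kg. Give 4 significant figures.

Bohr radius: a₀ = 4πε₀ℏ²/(m_e e²) = 5.297 × 10⁻¹¹ m.
2.82 × 10⁻¹⁵ / 5.297 × 10⁻¹¹ = 5.323 × 10⁻⁵

5.323 × 10⁻⁵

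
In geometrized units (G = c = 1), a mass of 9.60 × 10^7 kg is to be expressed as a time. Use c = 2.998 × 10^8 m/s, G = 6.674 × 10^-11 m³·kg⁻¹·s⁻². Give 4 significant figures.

Mass → time via G/c³.
9.60 × 10^7 kg × (G/c³) = 2.378 × 10^-28 s

2.378 × 10^-28 s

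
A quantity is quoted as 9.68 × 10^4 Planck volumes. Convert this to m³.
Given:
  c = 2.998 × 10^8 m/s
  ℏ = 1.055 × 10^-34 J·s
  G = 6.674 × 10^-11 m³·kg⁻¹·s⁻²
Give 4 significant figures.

One Planck volume: V_P = (ℏG/c³)^(3/2) = 4.224 × 10^-105 m³.
9.68 × 10^4 × 4.224 × 10^-105 m³ = 4.089 × 10^-100 m³

4.089 × 10^-100 m³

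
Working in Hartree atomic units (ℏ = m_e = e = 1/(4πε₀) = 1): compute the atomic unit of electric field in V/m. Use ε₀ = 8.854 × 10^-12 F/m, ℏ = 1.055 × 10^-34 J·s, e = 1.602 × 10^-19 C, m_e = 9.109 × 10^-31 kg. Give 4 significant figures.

5.131 × 10^11 V/m

Dimensional analysis gives E_au = E_h/(e a₀) = m_e²e⁵/((4πε₀)³ℏ⁴).
E_h = 4.354 × 10^-18 J
a₀ = 5.297 × 10^-11 m
E_h/(e·a₀) = 5.131 × 10^11 V/m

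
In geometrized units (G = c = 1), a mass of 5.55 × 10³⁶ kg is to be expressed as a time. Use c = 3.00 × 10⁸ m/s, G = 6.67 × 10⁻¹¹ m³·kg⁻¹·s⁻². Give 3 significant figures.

Mass → time via G/c³.
5.55 × 10³⁶ kg × (G/c³) = 13.7 s

13.7 s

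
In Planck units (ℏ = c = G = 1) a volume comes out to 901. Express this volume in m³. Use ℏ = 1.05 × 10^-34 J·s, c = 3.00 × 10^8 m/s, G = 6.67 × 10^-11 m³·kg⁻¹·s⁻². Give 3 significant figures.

One Planck volume: V_P = (ℏG/c³)^(3/2) = 4.18 × 10^-105 m³.
901 × 4.18 × 10^-105 m³ = 3.76 × 10^-102 m³

3.76 × 10^-102 m³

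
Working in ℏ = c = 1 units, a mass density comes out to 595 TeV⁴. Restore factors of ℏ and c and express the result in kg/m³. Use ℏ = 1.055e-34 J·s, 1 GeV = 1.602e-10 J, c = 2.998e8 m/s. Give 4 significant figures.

Mass density is [E]/(c²[L]³) = [E]⁴/(ℏ³c⁵).
1 GeV⁴ → 1/(ℏ³c⁵) × (1 GeV in J)⁴ = 2.316e20 kg/m³.
Convert the energy scale: 595 TeV⁴ = 5.95e14 GeV⁴.
Result: 5.95e14 × 2.316e20 = 1.378e35 kg/m³.

1.378e35 kg/m³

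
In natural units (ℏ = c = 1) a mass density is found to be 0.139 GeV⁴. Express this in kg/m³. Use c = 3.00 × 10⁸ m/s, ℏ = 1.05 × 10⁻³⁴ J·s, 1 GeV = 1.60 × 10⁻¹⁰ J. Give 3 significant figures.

3.24 × 10¹⁹ kg/m³

Mass density is [E]/(c²[L]³) = [E]⁴/(ℏ³c⁵).
1 GeV⁴ → 1/(ℏ³c⁵) × (1 GeV in J)⁴ = 2.33 × 10²⁰ kg/m³.
Result: 0.139 × 2.33 × 10²⁰ = 3.24 × 10¹⁹ kg/m³.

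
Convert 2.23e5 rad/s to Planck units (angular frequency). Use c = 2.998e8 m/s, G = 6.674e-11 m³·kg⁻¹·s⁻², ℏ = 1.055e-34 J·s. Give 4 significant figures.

1.202e-38

Planck angular frequency: ω_P = √(c⁵/(ℏG)) = 1.855e43 rad/s.
2.23e5 / 1.855e43 = 1.202e-38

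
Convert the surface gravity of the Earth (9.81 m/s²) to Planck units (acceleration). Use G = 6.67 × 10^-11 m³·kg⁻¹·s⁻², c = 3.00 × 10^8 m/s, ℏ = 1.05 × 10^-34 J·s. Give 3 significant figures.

1.76 × 10^-51

Planck acceleration: a_P = √(c⁷/(ℏG)) = 5.59 × 10^51 m/s².
9.81 / 5.59 × 10^51 = 1.76 × 10^-51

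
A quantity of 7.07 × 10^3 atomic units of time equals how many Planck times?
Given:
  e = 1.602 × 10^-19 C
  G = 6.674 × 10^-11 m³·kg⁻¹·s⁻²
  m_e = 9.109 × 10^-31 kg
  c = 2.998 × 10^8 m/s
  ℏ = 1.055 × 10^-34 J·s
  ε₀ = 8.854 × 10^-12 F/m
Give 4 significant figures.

3.177 × 10^30

atomic unit of time: τ_au = (4πε₀)²ℏ³/(m_e e⁴) = 2.423 × 10^-17 s
Planck time: t_P = √(ℏG/c⁵) = 5.392 × 10^-44 s
7.07 × 10^3 × 2.423 × 10^-17 / 5.392 × 10^-44 = 3.177 × 10^30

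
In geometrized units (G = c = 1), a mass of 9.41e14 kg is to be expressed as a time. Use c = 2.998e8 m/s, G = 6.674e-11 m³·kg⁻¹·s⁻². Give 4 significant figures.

Mass → time via G/c³.
9.41e14 kg × (G/c³) = 2.331e-21 s

2.331e-21 s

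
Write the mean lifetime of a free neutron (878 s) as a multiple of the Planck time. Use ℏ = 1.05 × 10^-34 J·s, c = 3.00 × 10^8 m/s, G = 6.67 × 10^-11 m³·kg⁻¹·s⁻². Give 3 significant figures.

1.64 × 10^46

Planck time: t_P = √(ℏG/c⁵) = 5.37 × 10^-44 s.
878 / 5.37 × 10^-44 = 1.64 × 10^46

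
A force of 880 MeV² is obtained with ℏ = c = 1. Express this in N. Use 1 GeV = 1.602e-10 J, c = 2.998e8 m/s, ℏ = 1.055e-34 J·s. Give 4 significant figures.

Force is [E]/[L] = [E]²/(ℏc); restore (ℏc)⁻¹.
1 GeV² → 1/(ℏc) × (1 GeV in J)² = 8.114e5 N.
Convert the energy scale: 880 MeV² = 8.80e-4 GeV².
Result: 8.80e-4 × 8.114e5 = 714 N.

714 N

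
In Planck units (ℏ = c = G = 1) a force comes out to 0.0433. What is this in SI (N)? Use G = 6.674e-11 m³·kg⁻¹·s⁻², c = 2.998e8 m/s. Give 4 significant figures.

One Planck force: F_P = c⁴/G = 1.210e44 N.
0.0433 × 1.210e44 N = 5.241e42 N

5.241e42 N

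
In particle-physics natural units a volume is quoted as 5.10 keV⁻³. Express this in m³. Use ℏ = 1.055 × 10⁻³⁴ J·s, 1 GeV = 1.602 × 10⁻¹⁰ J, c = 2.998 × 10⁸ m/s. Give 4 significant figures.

Volume is [L]³ = [E]⁻³·(ℏc)³.
1 GeV⁻³ → (ℏc)³ × (1 GeV in J)⁻³ = 7.696 × 10⁻⁴⁸ m³.
Convert the energy scale: 5.10 keV⁻³ = 5.10 × 10¹⁸ GeV⁻³.
Result: 5.10 × 10¹⁸ × 7.696 × 10⁻⁴⁸ = 3.925 × 10⁻²⁹ m³.

3.925 × 10⁻²⁹ m³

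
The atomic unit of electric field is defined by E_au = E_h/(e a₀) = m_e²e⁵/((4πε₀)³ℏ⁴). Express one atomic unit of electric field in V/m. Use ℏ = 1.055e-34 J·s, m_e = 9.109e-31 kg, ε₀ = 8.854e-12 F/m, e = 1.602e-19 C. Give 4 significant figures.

E_au = E_h/(e a₀) = m_e²e⁵/((4πε₀)³ℏ⁴)
E_h = 4.354e-18 J
a₀ = 5.297e-11 m
E_h/(e·a₀) = 5.131e11 V/m

5.131e11 V/m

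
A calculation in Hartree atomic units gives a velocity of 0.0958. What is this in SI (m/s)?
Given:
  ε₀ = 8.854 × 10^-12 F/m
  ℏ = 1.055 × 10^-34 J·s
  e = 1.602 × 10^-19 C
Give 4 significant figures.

2.095 × 10^5 m/s

One atomic unit of velocity: v_au = e²/(4πε₀ℏ) = 2.186 × 10^6 m/s.
0.0958 × 2.186 × 10^6 m/s = 2.095 × 10^5 m/s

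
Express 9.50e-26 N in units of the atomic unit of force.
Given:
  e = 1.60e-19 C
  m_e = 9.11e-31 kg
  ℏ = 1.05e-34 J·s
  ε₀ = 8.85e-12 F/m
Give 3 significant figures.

1.14e-18

atomic unit of force: F_au = E_h/a₀ = m_e²e⁶/((4πε₀)³ℏ⁴) = 8.33e-8 N.
9.50e-26 / 8.33e-8 = 1.14e-18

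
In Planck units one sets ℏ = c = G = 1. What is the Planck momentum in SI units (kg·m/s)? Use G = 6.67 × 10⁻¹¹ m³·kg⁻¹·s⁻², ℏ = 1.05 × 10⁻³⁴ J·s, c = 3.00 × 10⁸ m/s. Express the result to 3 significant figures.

p_P = √(ℏc³/G)
  = √(42.5)
  = 6.52 kg·m/s

6.52 kg·m/s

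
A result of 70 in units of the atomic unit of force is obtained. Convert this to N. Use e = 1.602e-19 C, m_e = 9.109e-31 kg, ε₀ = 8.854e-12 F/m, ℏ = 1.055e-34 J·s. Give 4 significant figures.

One atomic unit of force: F_au = E_h/a₀ = m_e²e⁶/((4πε₀)³ℏ⁴) = 8.220e-8 N.
70 × 8.220e-8 N = 5.754e-6 N

5.754e-6 N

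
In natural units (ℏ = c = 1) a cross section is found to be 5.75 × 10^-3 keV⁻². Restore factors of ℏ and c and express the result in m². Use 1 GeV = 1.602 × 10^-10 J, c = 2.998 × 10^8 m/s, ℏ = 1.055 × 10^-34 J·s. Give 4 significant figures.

Area is [L]² = [E]⁻²·(ℏc)²; restore (ℏc)².
1 GeV⁻² → (ℏc)² × (1 GeV in J)⁻² = 3.898 × 10^-32 m².
Convert the energy scale: 5.75 × 10^-3 keV⁻² = 5.75 × 10^9 GeV⁻².
Result: 5.75 × 10^9 × 3.898 × 10^-32 = 2.241 × 10^-22 m².

2.241 × 10^-22 m²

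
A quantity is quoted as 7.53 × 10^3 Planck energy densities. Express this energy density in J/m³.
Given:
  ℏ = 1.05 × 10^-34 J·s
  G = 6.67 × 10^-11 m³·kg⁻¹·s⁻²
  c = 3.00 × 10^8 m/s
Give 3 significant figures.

3.53 × 10^117 J/m³

One Planck energy density: u_P = c⁷/(ℏG²) = 4.68 × 10^113 J/m³.
7.53 × 10^3 × 4.68 × 10^113 J/m³ = 3.53 × 10^117 J/m³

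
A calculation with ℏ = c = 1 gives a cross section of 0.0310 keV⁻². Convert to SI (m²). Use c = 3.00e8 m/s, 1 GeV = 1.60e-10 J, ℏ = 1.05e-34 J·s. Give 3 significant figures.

1.20e-21 m²

Area is [L]² = [E]⁻²·(ℏc)²; restore (ℏc)².
1 GeV⁻² → (ℏc)² × (1 GeV in J)⁻² = 3.88e-32 m².
Convert the energy scale: 0.0310 keV⁻² = 3.10e10 GeV⁻².
Result: 3.10e10 × 3.88e-32 = 1.20e-21 m².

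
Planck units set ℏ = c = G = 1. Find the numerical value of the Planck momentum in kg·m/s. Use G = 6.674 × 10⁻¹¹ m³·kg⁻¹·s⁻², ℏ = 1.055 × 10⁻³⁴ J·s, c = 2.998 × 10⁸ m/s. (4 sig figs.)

The unique combination of the constants set to 1 with dimensions of momentum is p_P = √(ℏc³/G).
  = √(42.60)
  = 6.527 kg·m/s

6.527 kg·m/s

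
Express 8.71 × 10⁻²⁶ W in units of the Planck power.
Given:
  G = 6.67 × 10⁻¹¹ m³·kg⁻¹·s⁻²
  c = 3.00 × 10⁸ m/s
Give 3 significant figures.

2.39 × 10⁻⁷⁸

Planck power: P_P = c⁵/G = 3.64 × 10⁵² W.
8.71 × 10⁻²⁶ / 3.64 × 10⁵² = 2.39 × 10⁻⁷⁸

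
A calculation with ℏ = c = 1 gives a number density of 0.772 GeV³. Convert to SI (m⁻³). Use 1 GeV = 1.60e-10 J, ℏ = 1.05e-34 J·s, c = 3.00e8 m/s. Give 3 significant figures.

1.01e47 m⁻³

Number density is [L]⁻³ = [E]³/(ℏc)³.
1 GeV³ → 1/(ℏc)³ × (1 GeV in J)³ = 1.31e47 m⁻³.
Result: 0.772 × 1.31e47 = 1.01e47 m⁻³.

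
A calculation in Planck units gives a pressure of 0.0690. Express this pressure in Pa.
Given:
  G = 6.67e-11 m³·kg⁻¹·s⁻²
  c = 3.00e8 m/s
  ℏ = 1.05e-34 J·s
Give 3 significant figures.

3.23e112 Pa

One Planck pressure: p_P = c⁷/(ℏG²) = 4.68e113 Pa.
0.0690 × 4.68e113 Pa = 3.23e112 Pa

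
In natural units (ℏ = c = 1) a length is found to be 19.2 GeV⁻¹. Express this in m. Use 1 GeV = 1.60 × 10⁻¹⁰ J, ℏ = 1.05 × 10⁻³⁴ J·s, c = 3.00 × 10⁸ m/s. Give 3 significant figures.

A length is [E]⁻¹ in ℏ=c=1; restore one factor of ℏc.
1 GeV⁻¹ → ℏc × (1 GeV in J)⁻¹ = 1.97 × 10⁻¹⁶ m.
Result: 19.2 × 1.97 × 10⁻¹⁶ = 3.78 × 10⁻¹⁵ m.

3.78 × 10⁻¹⁵ m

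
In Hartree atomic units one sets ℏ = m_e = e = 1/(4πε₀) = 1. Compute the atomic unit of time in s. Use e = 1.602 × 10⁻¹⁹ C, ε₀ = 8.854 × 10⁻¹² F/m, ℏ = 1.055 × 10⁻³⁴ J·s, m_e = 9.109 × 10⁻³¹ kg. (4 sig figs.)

2.423 × 10⁻¹⁷ s

τ_au = (4πε₀)²ℏ³/(m_e e⁴)
E_h = 4.354 × 10⁻¹⁸ J
ℏ/E_h = 2.423 × 10⁻¹⁷ s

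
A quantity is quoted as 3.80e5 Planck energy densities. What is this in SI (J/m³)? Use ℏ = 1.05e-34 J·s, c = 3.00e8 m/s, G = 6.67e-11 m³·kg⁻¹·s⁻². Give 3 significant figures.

1.78e119 J/m³

One Planck energy density: u_P = c⁷/(ℏG²) = 4.68e113 J/m³.
3.80e5 × 4.68e113 J/m³ = 1.78e119 J/m³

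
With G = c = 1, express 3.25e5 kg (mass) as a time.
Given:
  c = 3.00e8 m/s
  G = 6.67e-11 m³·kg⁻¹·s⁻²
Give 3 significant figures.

8.03e-31 s

Mass → time via G/c³.
3.25e5 kg × (G/c³) = 8.03e-31 s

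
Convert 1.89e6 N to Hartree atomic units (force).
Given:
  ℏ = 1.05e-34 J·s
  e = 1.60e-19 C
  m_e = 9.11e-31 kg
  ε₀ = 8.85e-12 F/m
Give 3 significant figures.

2.27e13

atomic unit of force: F_au = E_h/a₀ = m_e²e⁶/((4πε₀)³ℏ⁴) = 8.33e-8 N.
1.89e6 / 8.33e-8 = 2.27e13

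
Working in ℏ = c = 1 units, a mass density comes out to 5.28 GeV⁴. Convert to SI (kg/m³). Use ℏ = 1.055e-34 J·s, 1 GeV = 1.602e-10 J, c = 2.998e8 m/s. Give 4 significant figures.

1.223e21 kg/m³

Mass density is [E]/(c²[L]³) = [E]⁴/(ℏ³c⁵).
1 GeV⁴ → 1/(ℏ³c⁵) × (1 GeV in J)⁴ = 2.316e20 kg/m³.
Result: 5.28 × 2.316e20 = 1.223e21 kg/m³.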